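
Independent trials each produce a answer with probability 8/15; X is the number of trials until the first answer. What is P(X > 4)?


P(X > 4) = P(first 4 trials all fail) = (1-p)^4 = (7/15)^4 = 2401/50625

2401/50625


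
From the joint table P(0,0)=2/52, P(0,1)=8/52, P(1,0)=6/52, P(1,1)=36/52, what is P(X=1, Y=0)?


Read from table: P(X=1, Y=0) = 6/52 = 3/26

3/26


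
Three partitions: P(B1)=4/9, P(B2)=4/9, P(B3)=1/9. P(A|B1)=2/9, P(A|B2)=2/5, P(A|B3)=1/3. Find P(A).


P(A) = P(A|B1)P(B1) + P(A|B2)P(B2) + P(A|B3)P(B3)
= 2/9*4/9 + 2/5*4/9 + 1/3*1/9
= 8/81 + 8/45 + 1/27 = 127/405

127/405


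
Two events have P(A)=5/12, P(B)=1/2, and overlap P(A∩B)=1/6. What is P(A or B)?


P(A∪B) = P(A) + P(B) - P(A∩B)
= 5/12 + 1/2 - 1/6 = 3/4

3/4


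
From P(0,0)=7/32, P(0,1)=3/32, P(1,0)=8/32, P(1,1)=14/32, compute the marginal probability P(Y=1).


P(Y=1) = P(0,1)+P(1,1) = 3/32 + 14/32 = 17/32

17/32


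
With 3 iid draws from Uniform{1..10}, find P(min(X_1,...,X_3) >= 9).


P(min >= 9) = P(all X_i >= 9) = (P(X_1 >= 9))^3
= (2/10)^3 = (1/5)^3 = 1/125

1/125


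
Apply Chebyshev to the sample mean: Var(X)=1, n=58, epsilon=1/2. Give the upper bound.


Var(Xbar) = Var(X)/n = 1/58
Chebyshev: P(|Xbar-mu| >= 1/2) <= Var(Xbar)/(1/2)^2 = (1/58)/(1/4) = 2/29

2/29


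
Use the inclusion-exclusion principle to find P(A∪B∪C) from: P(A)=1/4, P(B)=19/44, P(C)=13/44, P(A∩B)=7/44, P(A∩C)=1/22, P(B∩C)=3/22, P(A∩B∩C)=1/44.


P(A∪B∪C) = P(A)+P(B)+P(C) - P(AB)-P(AC)-P(BC) + P(ABC)
= 1/4+19/44+13/44 - 7/44-1/22-3/22 + 1/44
= 29/44

29/44


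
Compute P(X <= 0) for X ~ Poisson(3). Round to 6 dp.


P(X<=0) = e^(-3)*3^0/0!
≈ 0.0497870684
≈ 0.049787

0.049787


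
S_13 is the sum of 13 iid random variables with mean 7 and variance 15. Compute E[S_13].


E[S_n] = n*E[X_1] = 13*7 = 91

91


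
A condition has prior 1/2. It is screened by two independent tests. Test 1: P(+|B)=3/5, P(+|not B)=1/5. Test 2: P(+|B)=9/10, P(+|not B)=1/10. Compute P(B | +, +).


After test 1: P(+) = 3/5*1/2 + 1/5*1/2 = 2/5
P(B|+) = (3/10)/(2/5) = 3/4
After test 2 (use post1 as new prior): P(+) = 9/10*3/4 + 1/10*1/4 = 7/10
P(B|+,+) = (27/40)/(7/10) = 27/28

27/28


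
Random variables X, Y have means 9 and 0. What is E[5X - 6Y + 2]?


E[5X - 6Y + 2] = 5*E[X] - 6*E[Y] + 2
= (5)*(9) + (-6)*(0) + (2)
= 45 + 0 + 2 = 47

47


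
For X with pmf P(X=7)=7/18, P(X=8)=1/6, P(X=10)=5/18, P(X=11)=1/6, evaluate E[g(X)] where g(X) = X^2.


E[X^2] = sum(g(x)*P(x))
= 49*7/18 + 64*1/6 + 100*5/18 + 121*1/6
= 233/3

233/3


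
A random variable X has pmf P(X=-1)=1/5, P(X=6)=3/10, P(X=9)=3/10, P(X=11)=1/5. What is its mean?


E[X] = sum(x * P(x))
= -1*1/5 + 6*3/10 + 9*3/10 + 11*1/5
= 13/2

13/2


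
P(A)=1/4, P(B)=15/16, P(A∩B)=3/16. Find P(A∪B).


P(A∪B) = P(A) + P(B) - P(A∩B)
= 1/4 + 15/16 - 3/16 = 1

1


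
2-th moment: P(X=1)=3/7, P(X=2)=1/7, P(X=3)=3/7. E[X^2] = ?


E[X^2] = sum(x^2 * P(x))
= 1*3/7 + 4*1/7 + 9*3/7
= 34/7

34/7


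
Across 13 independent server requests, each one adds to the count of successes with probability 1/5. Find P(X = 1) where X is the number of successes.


P(X=1) = C(13,1) * p^1 * (1-p)^12
= 13 * 1/5 * 16777216/244140625
= 218103808/1220703125

218103808/1220703125


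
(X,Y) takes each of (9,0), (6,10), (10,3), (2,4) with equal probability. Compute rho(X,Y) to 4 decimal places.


Cov(X,Y) = -4.1875, Var(X) = 9.6875, Var(Y) = 13.1875
rho = Cov/(sqrt(VarX)*sqrt(VarY)) = -0.3705

-0.3705


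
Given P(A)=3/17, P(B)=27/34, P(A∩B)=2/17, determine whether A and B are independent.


P(A)*P(B) = 3/17*27/34 = 81/578
P(A∩B) = 2/17 != 81/578, so not independent

No, A and B are not independent


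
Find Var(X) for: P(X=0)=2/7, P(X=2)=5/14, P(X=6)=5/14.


E[X] = 20/7, E[X^2] = 100/7
Var(X) = E[X^2] - (E[X])^2 = 100/7 - (20/7)^2 = 300/49

300/49


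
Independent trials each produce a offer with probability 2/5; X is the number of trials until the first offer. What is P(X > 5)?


P(X > 5) = P(first 5 trials all fail) = (1-p)^5 = (3/5)^5 = 243/3125

243/3125


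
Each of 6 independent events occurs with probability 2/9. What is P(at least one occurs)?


P(at least one) = 1 - P(none)
P(none) = (1 - 2/9)^6 = (7/9)^6 = 117649/531441
P(at least one) = 1 - 117649/531441 = 413792/531441

413792/531441


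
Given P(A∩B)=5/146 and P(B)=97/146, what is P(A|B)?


P(A|B) = P(A∩B)/P(B) = (5/146)/(97/146) = 5/97

5/97


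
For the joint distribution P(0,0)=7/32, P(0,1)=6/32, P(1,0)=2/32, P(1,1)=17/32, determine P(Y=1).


P(Y=1) = P(0,1)+P(1,1) = 6/32 + 17/32 = 23/32

23/32


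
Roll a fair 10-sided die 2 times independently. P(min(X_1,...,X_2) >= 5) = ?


P(min >= 5) = P(all X_i >= 5) = (P(X_1 >= 5))^2
= (6/10)^2 = (3/5)^2 = 9/25

9/25


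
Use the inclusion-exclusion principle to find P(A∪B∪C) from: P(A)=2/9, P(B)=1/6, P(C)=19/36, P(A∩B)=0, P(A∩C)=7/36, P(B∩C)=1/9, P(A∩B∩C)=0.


P(A∪B∪C) = P(A)+P(B)+P(C) - P(AB)-P(AC)-P(BC) + P(ABC)
= 2/9+1/6+19/36 - 0-7/36-1/9 + 0
= 11/18

11/18


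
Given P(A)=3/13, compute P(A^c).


P(A') = 1 - P(A) = 1 - 3/13 = 10/13

10/13


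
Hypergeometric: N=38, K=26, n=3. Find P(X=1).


P(X=1) = C(26,1)*C(12,2) / C(38,3)
= 26*66 / 8436
= 1716/8436 = 143/703

143/703


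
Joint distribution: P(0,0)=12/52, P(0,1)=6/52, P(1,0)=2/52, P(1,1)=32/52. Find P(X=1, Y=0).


Read from table: P(X=1, Y=0) = 2/52 = 1/26

1/26


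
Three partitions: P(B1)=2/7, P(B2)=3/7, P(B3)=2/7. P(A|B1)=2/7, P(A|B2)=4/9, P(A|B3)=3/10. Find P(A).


P(A) = P(A|B1)P(B1) + P(A|B2)P(B2) + P(A|B3)P(B3)
= 2/7*2/7 + 4/9*3/7 + 3/10*2/7
= 4/49 + 4/21 + 3/35 = 263/735

263/735


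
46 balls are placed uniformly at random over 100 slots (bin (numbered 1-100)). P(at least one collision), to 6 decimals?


P(all different) = prod((100-i)/100 for i=0..45) = 0.000004
P(at least one match) = 1 - 0.000004 = 0.999996

0.999996


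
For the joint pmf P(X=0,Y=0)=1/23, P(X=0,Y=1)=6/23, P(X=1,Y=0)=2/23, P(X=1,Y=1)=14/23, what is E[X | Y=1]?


P(Y=1) = 20/23
E[X|Y=1] = (0*6 + 1*14)/20 = 14/20 = 7/10

7/10


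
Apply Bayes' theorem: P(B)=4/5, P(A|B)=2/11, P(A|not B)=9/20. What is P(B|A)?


P(A) = P(A|B)P(B) + P(A|B')P(B') = 2/11*4/5 + 9/20*1/5 = 259/1100
P(B|A) = P(A|B)P(B)/P(A) = (8/55)/(259/1100) = 160/259

160/259


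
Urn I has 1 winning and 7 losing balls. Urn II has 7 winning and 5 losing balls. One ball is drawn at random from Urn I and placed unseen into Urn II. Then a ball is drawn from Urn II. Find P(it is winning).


P(transfer winning) = 1/8; P(transfer losing) = 7/8
If winning transferred: Urn II has 8 winning of 13, so P(winning|winning moved) = 8/13
If losing transferred: Urn II has 7 winning of 13, so P(winning|losing moved) = 7/13
By total probability: P(winning) = 1/8*8/13 + 7/8*7/13 = 57/104

57/104


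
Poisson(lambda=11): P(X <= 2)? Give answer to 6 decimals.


P(X<=2) = e^(-11)*11^0/0! + e^(-11)*11^1/1! + e^(-11)*11^2/2!
≈ 0.0000167017 + 0.0001837187 + 0.0010104529
= 0.0012108733
≈ 0.001211

0.001211


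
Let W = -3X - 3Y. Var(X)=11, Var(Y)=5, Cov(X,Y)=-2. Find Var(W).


Var(-3X - 3Y) = (-3)^2*Var(X) + (-3)^2*Var(Y) + 2*(-3)*(-3)*Cov(X,Y)
= 9*11 + 9*5 + 18*(-2)
= 99 + 45 - 36 = 108

108


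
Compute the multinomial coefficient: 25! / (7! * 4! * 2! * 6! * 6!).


25! = 15511210043330985984000000
Denominator: 7!=5040 * 4!=24 * 2!=2 * 6!=720 * 6!=720
Coefficient = 15511210043330985984000000 / 125411328000 = 123682687128000

123682687128000


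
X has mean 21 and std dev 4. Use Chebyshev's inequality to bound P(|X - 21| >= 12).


k = 12/4 = 3
Chebyshev: P(|X-mu| >= k*sigma) <= 1/k^2 = 1/3^2 = 1/9

1/9


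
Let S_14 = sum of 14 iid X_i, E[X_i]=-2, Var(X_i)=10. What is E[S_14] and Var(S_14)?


E[S_n] = n*mu = 14*-2 = -28
Var(S_n) = n*sigma^2 = 14*10 = 140

E[S_14]=-28, Var(S_14)=140


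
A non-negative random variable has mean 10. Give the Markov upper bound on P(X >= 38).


Markov: P(X >= a) <= E[X]/a
P(X >= 38) <= 10/38 = 5/19

5/19


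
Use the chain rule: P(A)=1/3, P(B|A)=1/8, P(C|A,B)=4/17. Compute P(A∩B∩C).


P(A∩B∩C) = P(A) * P(B|A) * P(C|A∩B)
= 1/3 * 1/8 * 4/17
= 1/24 * 4/17 = 1/102

1/102


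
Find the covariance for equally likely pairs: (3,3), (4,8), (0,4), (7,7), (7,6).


E[X]=21/5, E[Y]=28/5, E[XY]=132/5
Cov(X,Y) = E[XY] - E[X]E[Y] = 132/5 - 21/5*28/5 = 72/25

72/25


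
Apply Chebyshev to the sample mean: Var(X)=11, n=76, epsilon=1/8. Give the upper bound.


Var(Xbar) = Var(X)/n = 11/76
Chebyshev: P(|Xbar-mu| >= 1/8) <= Var(Xbar)/(1/8)^2 = (11/76)/(1/64) = 176/19
Bound exceeds 1, so trivial bound: 1

1


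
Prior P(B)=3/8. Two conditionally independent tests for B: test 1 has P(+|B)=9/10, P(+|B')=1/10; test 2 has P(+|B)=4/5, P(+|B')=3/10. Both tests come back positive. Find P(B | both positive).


After test 1: P(+) = 9/10*3/8 + 1/10*5/8 = 2/5
P(B|+) = (27/80)/(2/5) = 27/32
After test 2 (use post1 as new prior): P(+) = 4/5*27/32 + 3/10*5/32 = 231/320
P(B|+,+) = (27/40)/(231/320) = 72/77

72/77


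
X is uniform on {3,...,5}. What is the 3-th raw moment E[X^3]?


E[X^3] = (1/3) * sum(x^3 for x=3..5)
= 216/3 = 72

72


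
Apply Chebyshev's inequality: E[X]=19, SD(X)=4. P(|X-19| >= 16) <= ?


k = 16/4 = 4
Chebyshev: P(|X-mu| >= k*sigma) <= 1/k^2 = 1/4^2 = 1/16

1/16


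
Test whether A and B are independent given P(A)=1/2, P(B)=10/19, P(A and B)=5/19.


P(A)*P(B) = 1/2*10/19 = 5/19
P(A∩B) = 5/19, which equals P(A)P(B), so independent

Yes, A and B are independent


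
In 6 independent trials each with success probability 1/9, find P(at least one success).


P(at least one) = 1 - P(none)
P(none) = (1 - 1/9)^6 = (8/9)^6 = 262144/531441
P(at least one) = 1 - 262144/531441 = 269297/531441

269297/531441


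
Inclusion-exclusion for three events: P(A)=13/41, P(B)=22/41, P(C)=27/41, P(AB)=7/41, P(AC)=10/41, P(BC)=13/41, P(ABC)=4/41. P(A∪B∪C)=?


P(A∪B∪C) = P(A)+P(B)+P(C) - P(AB)-P(AC)-P(BC) + P(ABC)
= 13/41+22/41+27/41 - 7/41-10/41-13/41 + 4/41
= 36/41

36/41


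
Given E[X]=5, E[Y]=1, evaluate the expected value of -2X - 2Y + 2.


E[-2X - 2Y + 2] = -2*E[X] - 2*E[Y] + 2
= (-2)*(5) + (-2)*(1) + (2)
= -10 - 2 + 2 = -10

-10


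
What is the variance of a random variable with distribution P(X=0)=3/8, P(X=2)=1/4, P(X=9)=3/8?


E[X] = 31/8, E[X^2] = 251/8
Var(X) = E[X^2] - (E[X])^2 = 251/8 - (31/8)^2 = 1047/64

1047/64


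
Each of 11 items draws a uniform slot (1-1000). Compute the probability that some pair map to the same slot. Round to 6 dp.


P(all different) = prod((1000-i)/1000 for i=0..10) = 0.946302
P(at least one match) = 1 - 0.946302 = 0.053698

0.053698


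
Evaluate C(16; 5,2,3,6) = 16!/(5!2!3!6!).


16! = 20922789888000
Denominator: 5!=120 * 2!=2 * 3!=6 * 6!=720
Coefficient = 20922789888000 / 1036800 = 20180160

20180160


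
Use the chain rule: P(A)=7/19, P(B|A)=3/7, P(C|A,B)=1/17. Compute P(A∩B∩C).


P(A∩B∩C) = P(A) * P(B|A) * P(C|A∩B)
= 7/19 * 3/7 * 1/17
= 3/19 * 1/17 = 3/323

3/323


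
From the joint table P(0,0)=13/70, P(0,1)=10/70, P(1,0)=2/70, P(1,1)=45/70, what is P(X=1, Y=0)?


Read from table: P(X=1, Y=0) = 2/70 = 1/35

1/35


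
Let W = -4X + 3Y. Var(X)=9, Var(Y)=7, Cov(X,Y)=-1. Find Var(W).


Var(-4X + 3Y) = (-4)^2*Var(X) + 3^2*Var(Y) + 2*(-4)*3*Cov(X,Y)
= 16*9 + 9*7 - 24*(-1)
= 144 + 63 + 24 = 231

231


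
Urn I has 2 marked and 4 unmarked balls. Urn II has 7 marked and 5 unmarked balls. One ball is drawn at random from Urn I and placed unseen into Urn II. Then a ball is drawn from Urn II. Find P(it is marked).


P(transfer marked) = 2/6 = 1/3; P(transfer unmarked) = 2/3
If marked transferred: Urn II has 8 marked of 13, so P(marked|marked moved) = 8/13
If unmarked transferred: Urn II has 7 marked of 13, so P(marked|unmarked moved) = 7/13
By total probability: P(marked) = 1/3*8/13 + 2/3*7/13 = 22/39

22/39


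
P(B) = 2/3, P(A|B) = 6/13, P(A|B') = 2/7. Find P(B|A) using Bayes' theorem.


P(A) = P(A|B)P(B) + P(A|B')P(B') = 6/13*2/3 + 2/7*1/3 = 110/273
P(B|A) = P(A|B)P(B)/P(A) = (4/13)/(110/273) = 42/55

42/55


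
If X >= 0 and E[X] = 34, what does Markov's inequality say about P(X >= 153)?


Markov: P(X >= a) <= E[X]/a
P(X >= 153) <= 34/153 = 2/9

2/9


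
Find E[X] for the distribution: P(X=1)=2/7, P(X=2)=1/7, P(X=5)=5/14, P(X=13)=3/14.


E[X] = sum(x * P(x))
= 1*2/7 + 2*1/7 + 5*5/14 + 13*3/14
= 36/7

36/7


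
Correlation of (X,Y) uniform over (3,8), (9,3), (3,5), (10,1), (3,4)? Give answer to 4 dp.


Cov(X,Y) = -5.9200, Var(X) = 10.2400, Var(Y) = 5.3600
rho = Cov/(sqrt(VarX)*sqrt(VarY)) = -0.7991

-0.7991


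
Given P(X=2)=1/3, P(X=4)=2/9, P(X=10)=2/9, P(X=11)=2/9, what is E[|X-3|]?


E[|X-3|] = sum(g(x)*P(x))
= 1*1/3 + 1*2/9 + 7*2/9 + 8*2/9
= 35/9

35/9


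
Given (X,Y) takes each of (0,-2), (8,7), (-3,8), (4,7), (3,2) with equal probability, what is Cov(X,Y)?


E[X]=12/5, E[Y]=22/5, E[XY]=66/5
Cov(X,Y) = E[XY] - E[X]E[Y] = 66/5 - 12/5*22/5 = 66/25

66/25


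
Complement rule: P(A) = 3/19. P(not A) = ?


P(A') = 1 - P(A) = 1 - 3/19 = 16/19

16/19


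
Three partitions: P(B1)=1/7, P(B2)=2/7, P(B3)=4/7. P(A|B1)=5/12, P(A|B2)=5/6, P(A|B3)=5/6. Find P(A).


P(A) = P(A|B1)P(B1) + P(A|B2)P(B2) + P(A|B3)P(B3)
= 5/12*1/7 + 5/6*2/7 + 5/6*4/7
= 5/84 + 5/21 + 10/21 = 65/84

65/84


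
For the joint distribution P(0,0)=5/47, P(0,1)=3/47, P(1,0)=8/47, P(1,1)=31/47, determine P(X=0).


P(X=0) = P(0,0)+P(0,1) = 5/47 + 3/47 = 8/47

8/47


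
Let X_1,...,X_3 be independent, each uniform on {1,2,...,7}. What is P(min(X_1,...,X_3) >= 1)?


P(min >= 1) = P(all X_i >= 1) = (P(X_1 >= 1))^3
= (7/7)^3 = 1^3 = 1

1


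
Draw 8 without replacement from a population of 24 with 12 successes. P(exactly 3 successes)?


P(X=3) = C(12,3)*C(12,5) / C(24,8)
= 220*792 / 735471
= 174240/735471 = 1760/7429

1760/7429


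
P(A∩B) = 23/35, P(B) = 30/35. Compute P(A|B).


P(A|B) = P(A∩B)/P(B) = (23/35)/(30/35) = 23/30

23/30


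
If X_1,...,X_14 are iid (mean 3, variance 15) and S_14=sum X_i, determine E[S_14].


E[S_n] = n*E[X_1] = 14*3 = 42

42


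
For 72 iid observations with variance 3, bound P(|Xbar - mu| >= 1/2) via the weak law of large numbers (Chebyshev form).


Var(Xbar) = Var(X)/n = 3/72
Chebyshev: P(|Xbar-mu| >= 1/2) <= Var(Xbar)/(1/2)^2 = (1/24)/(1/4) = 1/6

1/6


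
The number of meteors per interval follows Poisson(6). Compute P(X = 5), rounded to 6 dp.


P(X=5) = e^(-6) * 6^5 / 5!
≈ 0.002478752177 * 7776 / 120
≈ 0.160623

0.160623


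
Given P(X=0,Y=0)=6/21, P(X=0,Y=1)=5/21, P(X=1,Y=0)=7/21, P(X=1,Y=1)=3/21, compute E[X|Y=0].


P(Y=0) = 13/21
E[X|Y=0] = (0*6 + 1*7)/13 = 7/13

7/13


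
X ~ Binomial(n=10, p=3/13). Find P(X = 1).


P(X=1) = C(10,1) * p^1 * (1-p)^9
= 10 * 3/13 * 1000000000/10604499373
= 30000000000/137858491849

30000000000/137858491849


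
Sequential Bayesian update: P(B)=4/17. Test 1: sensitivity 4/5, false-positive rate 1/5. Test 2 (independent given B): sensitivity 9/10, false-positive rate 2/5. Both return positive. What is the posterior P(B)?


After test 1: P(+) = 4/5*4/17 + 1/5*13/17 = 29/85
P(B|+) = (16/85)/(29/85) = 16/29
After test 2 (use post1 as new prior): P(+) = 9/10*16/29 + 2/5*13/29 = 98/145
P(B|+,+) = (72/145)/(98/145) = 36/49

36/49


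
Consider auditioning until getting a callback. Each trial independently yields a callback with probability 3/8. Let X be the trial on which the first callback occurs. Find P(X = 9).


P(X=9) = (1-p)^8 * p = (5/8)^8 * 3/8
= 390625/16777216 * 3/8 = 1171875/134217728

1171875/134217728


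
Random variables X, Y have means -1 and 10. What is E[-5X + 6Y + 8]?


E[-5X + 6Y + 8] = -5*E[X] + 6*E[Y] + 8
= (-5)*(-1) + (6)*(10) + (8)
= 5 + 60 + 8 = 73

73


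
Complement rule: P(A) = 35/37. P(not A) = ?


P(A') = 1 - P(A) = 1 - 35/37 = 2/37

2/37


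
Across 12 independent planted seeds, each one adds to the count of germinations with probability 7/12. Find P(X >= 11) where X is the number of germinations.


P(X>=11) = P(X=11) + P(X=12)
= 9886633715/743008370688 + 13841287201/8916100448256
= 132480891781/8916100448256

132480891781/8916100448256


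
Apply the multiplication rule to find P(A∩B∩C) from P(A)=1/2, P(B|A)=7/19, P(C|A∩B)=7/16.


P(A∩B∩C) = P(A) * P(B|A) * P(C|A∩B)
= 1/2 * 7/19 * 7/16
= 7/38 * 7/16 = 49/608

49/608


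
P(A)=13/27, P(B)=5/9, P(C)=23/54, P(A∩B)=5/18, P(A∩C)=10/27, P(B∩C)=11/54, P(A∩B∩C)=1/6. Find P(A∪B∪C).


P(A∪B∪C) = P(A)+P(B)+P(C) - P(AB)-P(AC)-P(BC) + P(ABC)
= 13/27+5/9+23/54 - 5/18-10/27-11/54 + 1/6
= 7/9

7/9


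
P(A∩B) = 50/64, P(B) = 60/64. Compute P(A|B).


P(A|B) = P(A∩B)/P(B) = (50/64)/(60/64) = 50/60 = 5/6

5/6


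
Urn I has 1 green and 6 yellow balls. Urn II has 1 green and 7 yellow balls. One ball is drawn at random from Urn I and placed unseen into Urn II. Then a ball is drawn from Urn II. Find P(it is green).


P(transfer green) = 1/7; P(transfer yellow) = 6/7
If green transferred: Urn II has 2 green of 9, so P(green|green moved) = 2/9
If yellow transferred: Urn II has 1 green of 9, so P(green|yellow moved) = 1/9
By total probability: P(green) = 1/7*2/9 + 6/7*1/9 = 8/63

8/63


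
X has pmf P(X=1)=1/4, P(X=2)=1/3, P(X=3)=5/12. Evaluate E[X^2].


E[X^2] = sum(x^2 * P(x))
= 1*1/4 + 4*1/3 + 9*5/12
= 16/3

16/3


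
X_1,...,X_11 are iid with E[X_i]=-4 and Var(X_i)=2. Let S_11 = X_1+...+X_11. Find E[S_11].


E[S_n] = n*E[X_1] = 11*-4 = -44

-44


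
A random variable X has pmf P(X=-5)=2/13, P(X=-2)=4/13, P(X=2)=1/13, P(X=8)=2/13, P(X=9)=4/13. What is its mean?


E[X] = sum(x * P(x))
= -5*2/13 - 2*4/13 + 2*1/13 + 8*2/13 + 9*4/13
= 36/13

36/13


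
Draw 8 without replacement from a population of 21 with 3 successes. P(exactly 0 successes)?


P(X=0) = C(3,0)*C(18,8) / C(21,8)
= 1*43758 / 203490
= 43758/203490 = 143/665

143/665


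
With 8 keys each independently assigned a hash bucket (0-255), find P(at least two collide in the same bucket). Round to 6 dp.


P(all different) = prod((256-i)/256 for i=0..7) = 0.895423
P(at least one match) = 1 - 0.895423 = 0.104577

0.104577


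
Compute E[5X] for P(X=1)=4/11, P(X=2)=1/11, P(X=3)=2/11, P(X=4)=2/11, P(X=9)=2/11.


E[5X] = sum(g(x)*P(x))
= 5*4/11 + 10*1/11 + 15*2/11 + 20*2/11 + 45*2/11
= 190/11

190/11


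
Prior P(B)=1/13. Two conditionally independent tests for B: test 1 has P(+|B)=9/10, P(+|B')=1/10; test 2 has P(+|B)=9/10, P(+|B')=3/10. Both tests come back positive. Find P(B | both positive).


After test 1: P(+) = 9/10*1/13 + 1/10*12/13 = 21/130
P(B|+) = (9/130)/(21/130) = 3/7
After test 2 (use post1 as new prior): P(+) = 9/10*3/7 + 3/10*4/7 = 39/70
P(B|+,+) = (27/70)/(39/70) = 9/13

9/13


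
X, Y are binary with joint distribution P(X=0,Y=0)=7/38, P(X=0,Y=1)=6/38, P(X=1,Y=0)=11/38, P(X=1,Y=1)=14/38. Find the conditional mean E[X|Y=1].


P(Y=1) = 20/38
E[X|Y=1] = (0*6 + 1*14)/20 = 14/20 = 7/10

7/10


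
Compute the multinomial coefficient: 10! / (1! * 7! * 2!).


10! = 3628800
Denominator: 1!=1 * 7!=5040 * 2!=2
Coefficient = 3628800 / 10080 = 360

360


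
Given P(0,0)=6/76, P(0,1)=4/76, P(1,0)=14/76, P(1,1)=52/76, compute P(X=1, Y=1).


Read from table: P(X=1, Y=1) = 52/76 = 13/19

13/19


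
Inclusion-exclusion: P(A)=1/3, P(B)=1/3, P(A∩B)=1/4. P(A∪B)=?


P(A∪B) = P(A) + P(B) - P(A∩B)
= 1/3 + 1/3 - 1/4 = 5/12

5/12


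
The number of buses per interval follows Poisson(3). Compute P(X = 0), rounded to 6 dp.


P(X=0) = e^(-3) * 3^0 / 0!
≈ 0.04978706837 * 1 / 1
≈ 0.049787

0.049787


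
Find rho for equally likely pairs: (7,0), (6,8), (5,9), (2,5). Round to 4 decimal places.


Cov(X,Y) = -1.7500, Var(X) = 3.5000, Var(Y) = 12.2500
rho = Cov/(sqrt(VarX)*sqrt(VarY)) = -0.2673

-0.2673


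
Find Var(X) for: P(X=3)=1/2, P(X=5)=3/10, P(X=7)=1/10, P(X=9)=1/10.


E[X] = 23/5, E[X^2] = 25
Var(X) = E[X^2] - (E[X])^2 = 25 - (23/5)^2 = 96/25

96/25


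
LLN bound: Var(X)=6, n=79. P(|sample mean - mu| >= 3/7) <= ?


Var(Xbar) = Var(X)/n = 6/79
Chebyshev: P(|Xbar-mu| >= 3/7) <= Var(Xbar)/(3/7)^2 = (6/79)/(9/49) = 98/237

98/237


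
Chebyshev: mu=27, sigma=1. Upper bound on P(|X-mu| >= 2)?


k = 2/1 = 2
Chebyshev: P(|X-mu| >= k*sigma) <= 1/k^2 = 1/2^2 = 1/4

1/4


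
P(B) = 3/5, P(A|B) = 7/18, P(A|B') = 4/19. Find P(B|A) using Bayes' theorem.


P(A) = P(A|B)P(B) + P(A|B')P(B') = 7/18*3/5 + 4/19*2/5 = 181/570
P(B|A) = P(A|B)P(B)/P(A) = (7/30)/(181/570) = 133/181

133/181


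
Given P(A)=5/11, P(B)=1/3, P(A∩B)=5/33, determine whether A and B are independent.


P(A)*P(B) = 5/11*1/3 = 5/33
P(A∩B) = 5/33, which equals P(A)P(B), so independent

Yes, A and B are independent


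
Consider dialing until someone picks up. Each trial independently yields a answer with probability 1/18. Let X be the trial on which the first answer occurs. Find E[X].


For geometric (trials until first success), E[X] = 1/p = 1/(1/18) = 18

18


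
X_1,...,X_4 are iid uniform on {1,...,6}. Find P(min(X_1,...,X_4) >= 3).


P(min >= 3) = P(all X_i >= 3) = (P(X_1 >= 3))^4
= (4/6)^4 = (2/3)^4 = 16/81

16/81


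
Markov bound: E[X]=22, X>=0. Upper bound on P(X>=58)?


Markov: P(X >= a) <= E[X]/a
P(X >= 58) <= 22/58 = 11/29

11/29


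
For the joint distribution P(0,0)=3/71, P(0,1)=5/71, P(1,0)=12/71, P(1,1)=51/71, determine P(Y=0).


P(Y=0) = P(0,0)+P(1,0) = 3/71 + 12/71 = 15/71

15/71


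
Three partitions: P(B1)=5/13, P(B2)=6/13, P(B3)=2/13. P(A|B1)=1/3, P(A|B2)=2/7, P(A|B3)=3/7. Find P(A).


P(A) = P(A|B1)P(B1) + P(A|B2)P(B2) + P(A|B3)P(B3)
= 1/3*5/13 + 2/7*6/13 + 3/7*2/13
= 5/39 + 12/91 + 6/91 = 89/273

89/273


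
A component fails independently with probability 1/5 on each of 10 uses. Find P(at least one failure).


P(at least one) = 1 - P(none)
P(none) = (1 - 1/5)^10 = (4/5)^10 = 1048576/9765625
P(at least one) = 1 - 1048576/9765625 = 8717049/9765625

8717049/9765625


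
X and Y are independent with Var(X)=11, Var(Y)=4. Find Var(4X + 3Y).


Independence => Cov(X,Y)=0
Var(4X + 3Y) = 4^2*Var(X) + 3^2*Var(Y)
= 16*11 + 9*4 = 212

212


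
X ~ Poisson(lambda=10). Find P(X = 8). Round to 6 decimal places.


P(X=8) = e^(-10) * 10^8 / 8!
≈ 0.00004539992976 * 100000000 / 40320
≈ 0.112599

0.112599


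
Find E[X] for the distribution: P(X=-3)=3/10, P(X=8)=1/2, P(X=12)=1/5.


E[X] = sum(x * P(x))
= -3*3/10 + 8*1/2 + 12*1/5
= 11/2

11/2


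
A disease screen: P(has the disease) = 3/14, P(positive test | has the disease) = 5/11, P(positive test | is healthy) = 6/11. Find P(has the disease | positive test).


P(A) = P(A|B)P(B) + P(A|B')P(B') = 5/11*3/14 + 6/11*11/14 = 81/154
P(B|A) = P(A|B)P(B)/P(A) = (15/154)/(81/154) = 5/27

5/27


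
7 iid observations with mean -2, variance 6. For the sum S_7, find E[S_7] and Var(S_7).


E[S_n] = n*mu = 7*-2 = -14
Var(S_n) = n*sigma^2 = 7*6 = 42

E[S_7]=-14, Var(S_7)=42


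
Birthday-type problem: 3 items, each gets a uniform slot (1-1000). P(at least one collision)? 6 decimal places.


P(all different) = prod((1000-i)/1000 for i=0..2) = 0.997002
P(at least one match) = 1 - 0.997002 = 0.002998

0.002998


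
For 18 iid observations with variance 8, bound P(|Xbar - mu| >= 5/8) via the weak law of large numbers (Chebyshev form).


Var(Xbar) = Var(X)/n = 8/18
Chebyshev: P(|Xbar-mu| >= 5/8) <= Var(Xbar)/(5/8)^2 = (4/9)/(25/64) = 256/225
Bound exceeds 1, so trivial bound: 1

1


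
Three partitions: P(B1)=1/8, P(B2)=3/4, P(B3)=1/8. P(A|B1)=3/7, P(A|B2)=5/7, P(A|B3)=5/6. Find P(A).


P(A) = P(A|B1)P(B1) + P(A|B2)P(B2) + P(A|B3)P(B3)
= 3/7*1/8 + 5/7*3/4 + 5/6*1/8
= 3/56 + 15/28 + 5/48 = 233/336

233/336


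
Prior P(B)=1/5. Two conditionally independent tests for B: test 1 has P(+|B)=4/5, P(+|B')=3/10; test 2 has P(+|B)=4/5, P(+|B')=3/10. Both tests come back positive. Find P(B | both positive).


After test 1: P(+) = 4/5*1/5 + 3/10*4/5 = 2/5
P(B|+) = (4/25)/(2/5) = 2/5
After test 2 (use post1 as new prior): P(+) = 4/5*2/5 + 3/10*3/5 = 1/2
P(B|+,+) = (8/25)/(1/2) = 16/25

16/25


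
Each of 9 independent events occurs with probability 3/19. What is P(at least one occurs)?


P(at least one) = 1 - P(none)
P(none) = (1 - 3/19)^9 = (16/19)^9 = 68719476736/322687697779
P(at least one) = 1 - 68719476736/322687697779 = 253968221043/322687697779

253968221043/322687697779


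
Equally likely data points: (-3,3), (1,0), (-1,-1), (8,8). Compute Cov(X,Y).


E[X]=5/4, E[Y]=5/2, E[XY]=14
Cov(X,Y) = E[XY] - E[X]E[Y] = 14 - 5/4*5/2 = 87/8

87/8


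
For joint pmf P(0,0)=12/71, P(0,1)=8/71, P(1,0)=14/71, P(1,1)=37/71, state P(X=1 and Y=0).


Read from table: P(X=1, Y=0) = 14/71

14/71


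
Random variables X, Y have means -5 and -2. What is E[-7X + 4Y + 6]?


E[-7X + 4Y + 6] = -7*E[X] + 4*E[Y] + 6
= (-7)*(-5) + (4)*(-2) + (6)
= 35 - 8 + 6 = 33

33


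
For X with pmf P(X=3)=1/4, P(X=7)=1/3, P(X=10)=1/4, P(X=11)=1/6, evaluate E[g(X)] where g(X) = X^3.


E[X^3] = sum(g(x)*P(x))
= 27*1/4 + 343*1/3 + 1000*1/4 + 1331*1/6
= 7115/12

7115/12


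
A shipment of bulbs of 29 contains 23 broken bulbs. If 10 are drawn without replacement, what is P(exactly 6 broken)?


P(X=6) = C(23,6)*C(6,4) / C(29,10)
= 100947*15 / 20030010
= 1514205/20030010 = 57/754

57/754


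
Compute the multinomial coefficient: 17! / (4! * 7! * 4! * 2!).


17! = 355687428096000
Denominator: 4!=24 * 7!=5040 * 4!=24 * 2!=2
Coefficient = 355687428096000 / 5806080 = 61261200

61261200


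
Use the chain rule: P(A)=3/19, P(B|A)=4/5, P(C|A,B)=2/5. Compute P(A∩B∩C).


P(A∩B∩C) = P(A) * P(B|A) * P(C|A∩B)
= 3/19 * 4/5 * 2/5
= 12/95 * 2/5 = 24/475

24/475


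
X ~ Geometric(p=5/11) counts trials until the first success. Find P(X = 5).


P(X=5) = (1-p)^4 * p = (6/11)^4 * 5/11
= 1296/14641 * 5/11 = 6480/161051

6480/161051


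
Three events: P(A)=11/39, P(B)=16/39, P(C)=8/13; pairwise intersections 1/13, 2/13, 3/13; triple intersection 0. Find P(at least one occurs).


P(A∪B∪C) = P(A)+P(B)+P(C) - P(AB)-P(AC)-P(BC) + P(ABC)
= 11/39+16/39+8/13 - 1/13-2/13-3/13 + 0
= 11/13

11/13


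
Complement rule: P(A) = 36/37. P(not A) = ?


P(A') = 1 - P(A) = 1 - 36/37 = 1/37

1/37


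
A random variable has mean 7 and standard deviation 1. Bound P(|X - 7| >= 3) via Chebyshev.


k = 3/1 = 3
Chebyshev: P(|X-mu| >= k*sigma) <= 1/k^2 = 1/3^2 = 1/9

1/9


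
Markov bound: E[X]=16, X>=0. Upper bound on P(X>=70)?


Markov: P(X >= a) <= E[X]/a
P(X >= 70) <= 16/70 = 8/35

8/35


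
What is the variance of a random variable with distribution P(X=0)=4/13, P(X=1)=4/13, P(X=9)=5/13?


E[X] = 49/13, E[X^2] = 409/13
Var(X) = E[X^2] - (E[X])^2 = 409/13 - (49/13)^2 = 2916/169

2916/169


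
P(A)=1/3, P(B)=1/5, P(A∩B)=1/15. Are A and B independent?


P(A)*P(B) = 1/3*1/5 = 1/15
P(A∩B) = 1/15, which equals P(A)P(B), so independent

Yes, A and B are independent


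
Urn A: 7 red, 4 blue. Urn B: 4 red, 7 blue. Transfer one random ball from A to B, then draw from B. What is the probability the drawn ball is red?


P(transfer red) = 7/11; P(transfer blue) = 4/11
If red transferred: Urn II has 5 red of 12, so P(red|red moved) = 5/12
If blue transferred: Urn II has 4 red of 12, so P(red|blue moved) = 1/3
By total probability: P(red) = 7/11*5/12 + 4/11*1/3 = 17/44

17/44


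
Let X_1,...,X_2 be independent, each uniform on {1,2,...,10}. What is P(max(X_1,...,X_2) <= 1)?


P(max <= 1) = P(all X_i <= 1) = (P(X_1 <= 1))^2
= (1/10)^2 = 1/100

1/100


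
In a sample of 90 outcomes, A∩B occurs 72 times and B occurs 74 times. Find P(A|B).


P(A|B) = P(A∩B)/P(B) = (72/90)/(74/90) = 72/74 = 36/37

36/37


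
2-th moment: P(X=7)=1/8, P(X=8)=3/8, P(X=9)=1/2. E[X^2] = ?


E[X^2] = sum(x^2 * P(x))
= 49*1/8 + 64*3/8 + 81*1/2
= 565/8

565/8


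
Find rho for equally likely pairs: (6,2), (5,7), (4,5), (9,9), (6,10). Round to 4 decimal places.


Cov(X,Y) = 2.0000, Var(X) = 2.8000, Var(Y) = 8.2400
rho = Cov/(sqrt(VarX)*sqrt(VarY)) = 0.4164

0.4164


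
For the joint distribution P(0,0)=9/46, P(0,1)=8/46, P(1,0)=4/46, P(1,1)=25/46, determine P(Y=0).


P(Y=0) = P(0,0)+P(1,0) = 9/46 + 4/46 = 13/46

13/46


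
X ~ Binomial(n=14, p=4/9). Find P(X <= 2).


P(X<=2) = P(X=0) + P(X=1) + P(X=2)
= 6103515625/22876792454961 + 68359375000/22876792454961 + 355468750000/22876792454961
= 143310546875/7625597484987

143310546875/7625597484987


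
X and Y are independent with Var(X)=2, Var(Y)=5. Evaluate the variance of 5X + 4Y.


Independence => Cov(X,Y)=0
Var(5X + 4Y) = 5^2*Var(X) + 4^2*Var(Y)
= 25*2 + 16*5 = 130

130


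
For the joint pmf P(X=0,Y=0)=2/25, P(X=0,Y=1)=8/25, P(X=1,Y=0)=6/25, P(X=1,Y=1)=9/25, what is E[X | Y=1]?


P(Y=1) = 17/25
E[X|Y=1] = (0*8 + 1*9)/17 = 9/17

9/17


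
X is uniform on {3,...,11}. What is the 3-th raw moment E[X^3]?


E[X^3] = (1/9) * sum(x^3 for x=3..11)
= 4347/9 = 483

483


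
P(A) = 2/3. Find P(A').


P(A') = 1 - P(A) = 1 - 2/3 = 1/3

1/3


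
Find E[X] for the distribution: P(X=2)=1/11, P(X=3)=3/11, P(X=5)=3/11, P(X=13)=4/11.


E[X] = sum(x * P(x))
= 2*1/11 + 3*3/11 + 5*3/11 + 13*4/11
= 78/11

78/11


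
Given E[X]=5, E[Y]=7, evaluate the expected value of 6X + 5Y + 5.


E[6X + 5Y + 5] = 6*E[X] + 5*E[Y] + 5
= (6)*(5) + (5)*(7) + (5)
= 30 + 35 + 5 = 70

70


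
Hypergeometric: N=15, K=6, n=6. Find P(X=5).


P(X=5) = C(6,5)*C(9,1) / C(15,6)
= 6*9 / 5005
= 54/5005

54/5005


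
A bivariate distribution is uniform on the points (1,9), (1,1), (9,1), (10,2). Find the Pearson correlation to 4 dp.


Cov(X,Y) = -7.3125, Var(X) = 18.1875, Var(Y) = 11.1875
rho = Cov/(sqrt(VarX)*sqrt(VarY)) = -0.5126

-0.5126


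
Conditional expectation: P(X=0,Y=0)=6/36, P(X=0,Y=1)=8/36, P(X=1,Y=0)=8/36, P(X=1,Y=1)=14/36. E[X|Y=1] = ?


P(Y=1) = 22/36
E[X|Y=1] = (0*8 + 1*14)/22 = 14/22 = 7/11

7/11


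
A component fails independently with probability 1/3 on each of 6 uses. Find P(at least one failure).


P(at least one) = 1 - P(none)
P(none) = (1 - 1/3)^6 = (2/3)^6 = 64/729
P(at least one) = 1 - 64/729 = 665/729

665/729


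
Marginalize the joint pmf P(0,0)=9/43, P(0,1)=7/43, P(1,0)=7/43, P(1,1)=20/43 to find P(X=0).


P(X=0) = P(0,0)+P(0,1) = 9/43 + 7/43 = 16/43

16/43


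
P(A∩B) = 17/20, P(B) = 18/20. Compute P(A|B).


P(A|B) = P(A∩B)/P(B) = (17/20)/(18/20) = 17/18

17/18


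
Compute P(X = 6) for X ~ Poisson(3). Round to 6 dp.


P(X=6) = e^(-3) * 3^6 / 6!
≈ 0.04978706837 * 729 / 720
≈ 0.050409

0.050409


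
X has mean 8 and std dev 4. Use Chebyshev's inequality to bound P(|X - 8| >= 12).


k = 12/4 = 3
Chebyshev: P(|X-mu| >= k*sigma) <= 1/k^2 = 1/3^2 = 1/9

1/9


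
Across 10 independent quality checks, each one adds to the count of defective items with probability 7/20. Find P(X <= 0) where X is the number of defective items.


P(X<=0) = P(X=0)
= 137858491849/10240000000000
= 137858491849/10240000000000

137858491849/10240000000000


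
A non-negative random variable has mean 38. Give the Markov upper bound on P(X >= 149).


Markov: P(X >= a) <= E[X]/a
P(X >= 149) <= 38/149

38/149


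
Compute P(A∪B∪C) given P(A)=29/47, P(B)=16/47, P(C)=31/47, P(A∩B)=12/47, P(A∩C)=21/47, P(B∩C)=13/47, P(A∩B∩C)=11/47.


P(A∪B∪C) = P(A)+P(B)+P(C) - P(AB)-P(AC)-P(BC) + P(ABC)
= 29/47+16/47+31/47 - 12/47-21/47-13/47 + 11/47
= 41/47

41/47


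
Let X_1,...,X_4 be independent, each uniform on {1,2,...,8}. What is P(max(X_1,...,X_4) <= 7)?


P(max <= 7) = P(all X_i <= 7) = (P(X_1 <= 7))^4
= (7/8)^4 = 2401/4096

2401/4096


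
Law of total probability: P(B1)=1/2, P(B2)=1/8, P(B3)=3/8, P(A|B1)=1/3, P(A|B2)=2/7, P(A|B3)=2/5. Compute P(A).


P(A) = P(A|B1)P(B1) + P(A|B2)P(B2) + P(A|B3)P(B3)
= 1/3*1/2 + 2/7*1/8 + 2/5*3/8
= 1/6 + 1/28 + 3/20 = 37/105

37/105


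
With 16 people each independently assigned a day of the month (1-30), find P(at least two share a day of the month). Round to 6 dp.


P(all different) = prod((30-i)/30 for i=0..15) = 0.007068
P(at least one match) = 1 - 0.007068 = 0.992932

0.992932


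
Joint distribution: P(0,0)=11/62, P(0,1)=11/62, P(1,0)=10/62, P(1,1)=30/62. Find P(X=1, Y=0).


Read from table: P(X=1, Y=0) = 10/62 = 5/31

5/31


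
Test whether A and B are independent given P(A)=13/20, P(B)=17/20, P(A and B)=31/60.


P(A)*P(B) = 13/20*17/20 = 221/400
P(A∩B) = 31/60 != 221/400, so not independent

No, A and B are not independent


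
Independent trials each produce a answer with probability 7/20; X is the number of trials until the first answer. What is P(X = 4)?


P(X=4) = (1-p)^3 * p = (13/20)^3 * 7/20
= 2197/8000 * 7/20 = 15379/160000

15379/160000


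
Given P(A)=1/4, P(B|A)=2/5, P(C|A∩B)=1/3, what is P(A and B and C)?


P(A∩B∩C) = P(A) * P(B|A) * P(C|A∩B)
= 1/4 * 2/5 * 1/3
= 1/10 * 1/3 = 1/30

1/30


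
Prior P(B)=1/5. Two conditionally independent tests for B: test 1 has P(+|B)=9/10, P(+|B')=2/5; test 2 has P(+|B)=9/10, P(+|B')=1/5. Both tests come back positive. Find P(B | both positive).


After test 1: P(+) = 9/10*1/5 + 2/5*4/5 = 1/2
P(B|+) = (9/50)/(1/2) = 9/25
After test 2 (use post1 as new prior): P(+) = 9/10*9/25 + 1/5*16/25 = 113/250
P(B|+,+) = (81/250)/(113/250) = 81/113

81/113


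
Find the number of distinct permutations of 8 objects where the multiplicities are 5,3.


8! = 40320
Denominator: 5!=120 * 3!=6
Coefficient = 40320 / 720 = 56

56


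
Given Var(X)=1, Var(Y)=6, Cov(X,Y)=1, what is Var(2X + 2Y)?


Var(2X + 2Y) = 2^2*Var(X) + 2^2*Var(Y) + 2*2*2*Cov(X,Y)
= 4*1 + 4*6 + 8*1
= 4 + 24 + 8 = 36

36


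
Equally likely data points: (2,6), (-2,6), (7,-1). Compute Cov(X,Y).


E[X]=7/3, E[Y]=11/3, E[XY]=-7/3
Cov(X,Y) = E[XY] - E[X]E[Y] = -7/3 - 7/3*11/3 = -98/9

-98/9


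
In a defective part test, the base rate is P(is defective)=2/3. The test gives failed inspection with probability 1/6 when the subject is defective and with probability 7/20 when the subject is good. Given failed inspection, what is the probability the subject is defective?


P(A) = P(A|B)P(B) + P(A|B')P(B') = 1/6*2/3 + 7/20*1/3 = 41/180
P(B|A) = P(A|B)P(B)/P(A) = (1/9)/(41/180) = 20/41

20/41


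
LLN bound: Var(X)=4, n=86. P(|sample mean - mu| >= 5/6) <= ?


Var(Xbar) = Var(X)/n = 4/86
Chebyshev: P(|Xbar-mu| >= 5/6) <= Var(Xbar)/(5/6)^2 = (2/43)/(25/36) = 72/1075

72/1075


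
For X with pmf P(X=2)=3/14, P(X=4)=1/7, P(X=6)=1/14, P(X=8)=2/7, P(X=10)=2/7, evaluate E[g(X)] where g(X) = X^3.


E[X^3] = sum(g(x)*P(x))
= 8*3/14 + 64*1/7 + 216*1/14 + 512*2/7 + 1000*2/7
= 3208/7

3208/7


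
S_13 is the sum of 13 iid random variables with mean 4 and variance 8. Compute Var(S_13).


By independence, Var(S_n) = n*Var(X_1) = 13*8 = 104

104


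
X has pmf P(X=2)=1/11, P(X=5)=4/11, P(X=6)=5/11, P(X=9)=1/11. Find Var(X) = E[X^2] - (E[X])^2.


E[X] = 61/11, E[X^2] = 365/11
Var(X) = E[X^2] - (E[X])^2 = 365/11 - (61/11)^2 = 294/121

294/121


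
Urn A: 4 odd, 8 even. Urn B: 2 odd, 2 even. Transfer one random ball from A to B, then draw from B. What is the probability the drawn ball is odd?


P(transfer odd) = 4/12 = 1/3; P(transfer even) = 2/3
If odd transferred: Urn II has 3 odd of 5, so P(odd|odd moved) = 3/5
If even transferred: Urn II has 2 odd of 5, so P(odd|even moved) = 2/5
By total probability: P(odd) = 1/3*3/5 + 2/3*2/5 = 7/15

7/15


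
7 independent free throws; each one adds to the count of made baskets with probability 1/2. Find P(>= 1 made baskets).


P(at least one) = 1 - P(none)
P(none) = (1 - 1/2)^7 = (1/2)^7 = 1/128
P(at least one) = 1 - 1/128 = 127/128

127/128


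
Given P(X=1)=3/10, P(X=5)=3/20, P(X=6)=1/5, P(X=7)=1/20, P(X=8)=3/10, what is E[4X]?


E[4X] = sum(g(x)*P(x))
= 4*3/10 + 20*3/20 + 24*1/5 + 28*1/20 + 32*3/10
= 20

20


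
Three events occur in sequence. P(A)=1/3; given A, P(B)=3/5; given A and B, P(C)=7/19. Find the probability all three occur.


P(A∩B∩C) = P(A) * P(B|A) * P(C|A∩B)
= 1/3 * 3/5 * 7/19
= 1/5 * 7/19 = 7/95

7/95


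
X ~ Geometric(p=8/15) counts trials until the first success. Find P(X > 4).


P(X > 4) = P(first 4 trials all fail) = (1-p)^4 = (7/15)^4 = 2401/50625

2401/50625


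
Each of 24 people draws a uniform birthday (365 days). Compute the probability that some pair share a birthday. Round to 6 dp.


P(all different) = prod((365-i)/365 for i=0..23) = 0.461656
P(at least one match) = 1 - 0.461656 = 0.538344

0.538344


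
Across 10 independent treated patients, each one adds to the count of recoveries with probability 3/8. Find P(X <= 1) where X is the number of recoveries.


P(X<=1) = P(X=0) + P(X=1)
= 9765625/1073741824 + 29296875/536870912
= 68359375/1073741824

68359375/1073741824


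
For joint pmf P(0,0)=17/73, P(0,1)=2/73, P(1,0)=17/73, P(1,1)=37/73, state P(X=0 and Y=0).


Read from table: P(X=0, Y=0) = 17/73

17/73


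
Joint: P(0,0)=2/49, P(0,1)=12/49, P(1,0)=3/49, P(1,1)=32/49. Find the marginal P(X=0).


P(X=0) = P(0,0)+P(0,1) = 2/49 + 12/49 = 14/49 = 2/7

2/7


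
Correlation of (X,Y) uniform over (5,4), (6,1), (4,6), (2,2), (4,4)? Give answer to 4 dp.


Cov(X,Y) = -0.2800, Var(X) = 1.7600, Var(Y) = 3.0400
rho = Cov/(sqrt(VarX)*sqrt(VarY)) = -0.1211

-0.1211


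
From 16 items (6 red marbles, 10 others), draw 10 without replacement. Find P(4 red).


P(X=4) = C(6,4)*C(10,6) / C(16,10)
= 15*210 / 8008
= 3150/8008 = 225/572

225/572


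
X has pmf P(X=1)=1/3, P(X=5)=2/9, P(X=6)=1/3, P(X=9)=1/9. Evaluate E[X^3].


E[X^3] = sum(x^3 * P(x))
= 1*1/3 + 125*2/9 + 216*1/3 + 729*1/9
= 1630/9

1630/9


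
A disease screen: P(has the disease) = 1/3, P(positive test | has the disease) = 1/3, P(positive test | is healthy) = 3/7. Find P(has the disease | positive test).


P(A) = P(A|B)P(B) + P(A|B')P(B') = 1/3*1/3 + 3/7*2/3 = 25/63
P(B|A) = P(A|B)P(B)/P(A) = (1/9)/(25/63) = 7/25

7/25


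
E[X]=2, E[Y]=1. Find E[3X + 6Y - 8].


E[3X + 6Y - 8] = 3*E[X] + 6*E[Y] - 8
= (3)*(2) + (6)*(1) + (-8)
= 6 + 6 - 8 = 4

4


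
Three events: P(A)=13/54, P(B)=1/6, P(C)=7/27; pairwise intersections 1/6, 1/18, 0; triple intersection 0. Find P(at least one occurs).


P(A∪B∪C) = P(A)+P(B)+P(C) - P(AB)-P(AC)-P(BC) + P(ABC)
= 13/54+1/6+7/27 - 1/6-1/18-0 + 0
= 4/9

4/9


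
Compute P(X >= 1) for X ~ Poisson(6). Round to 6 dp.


P(X>=1) = 1 - P(X<=0) = 1 - (e^(-6)*6^0/0!)
≈ 1 - 0.0024787522 = 0.9975212478
≈ 0.997521

0.997521


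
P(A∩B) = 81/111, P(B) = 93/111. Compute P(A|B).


P(A|B) = P(A∩B)/P(B) = (81/111)/(93/111) = 81/93 = 27/31

27/31


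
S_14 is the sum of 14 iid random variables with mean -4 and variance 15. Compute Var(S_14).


By independence, Var(S_n) = n*Var(X_1) = 14*15 = 210

210


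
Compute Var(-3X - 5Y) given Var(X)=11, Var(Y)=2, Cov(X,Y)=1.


Var(-3X - 5Y) = (-3)^2*Var(X) + (-5)^2*Var(Y) + 2*(-3)*(-5)*Cov(X,Y)
= 9*11 + 25*2 + 30*1
= 99 + 50 + 30 = 179

179


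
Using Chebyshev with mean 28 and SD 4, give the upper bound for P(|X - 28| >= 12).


k = 12/4 = 3
Chebyshev: P(|X-mu| >= k*sigma) <= 1/k^2 = 1/3^2 = 1/9

1/9


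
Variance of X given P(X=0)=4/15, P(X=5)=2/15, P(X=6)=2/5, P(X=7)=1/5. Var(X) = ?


E[X] = 67/15, E[X^2] = 413/15
Var(X) = E[X^2] - (E[X])^2 = 413/15 - (67/15)^2 = 1706/225

1706/225


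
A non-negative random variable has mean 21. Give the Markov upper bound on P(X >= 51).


Markov: P(X >= a) <= E[X]/a
P(X >= 51) <= 21/51 = 7/17

7/17
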